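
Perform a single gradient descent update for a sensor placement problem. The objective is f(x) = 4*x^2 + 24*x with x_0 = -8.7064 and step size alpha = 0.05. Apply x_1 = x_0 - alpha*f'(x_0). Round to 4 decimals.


We compute the gradient at x_0 and apply the update.
f'(x) = 8*x + 24
f'(-8.7064) = 8*-8.7064 + 24 = -45.6512
x_1 = -8.7064 - 0.05*-45.6512 = -6.4238


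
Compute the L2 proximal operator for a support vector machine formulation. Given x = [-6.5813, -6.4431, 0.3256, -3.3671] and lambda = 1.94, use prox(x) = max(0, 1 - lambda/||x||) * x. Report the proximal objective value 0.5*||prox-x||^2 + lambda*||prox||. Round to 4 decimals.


Step 1: Compute ||x||.
||x|| = 9.8117
Step 2: Compute scaling factor.
scale = max(0, 1 - 1.94/9.8117) = 0.8023
Step 3: prox(x) = [-5.28, -5.1692, 0.2612, -2.7013]
||prox(x)|| = 7.8717
Step 4: Proximal objective.
0.5*||prox-x||^2 = 1.8818
lambda*||prox|| = 15.2711
Total = 17.153


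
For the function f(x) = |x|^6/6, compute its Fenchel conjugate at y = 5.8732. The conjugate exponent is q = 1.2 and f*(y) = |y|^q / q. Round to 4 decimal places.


The conjugate exponent q satisfies 1/p + 1/q = 1.
p = 6, so q = 6/(6 - 1) = 1.2
|y|^q = 5.8732^1.2 = 8.3685
f*(5.8732) = 8.3685 / 1.2 = 6.9738


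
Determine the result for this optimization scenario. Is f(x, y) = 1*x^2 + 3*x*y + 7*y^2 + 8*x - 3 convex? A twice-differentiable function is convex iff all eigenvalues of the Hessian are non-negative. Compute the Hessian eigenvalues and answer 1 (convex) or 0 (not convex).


The Hessian of f(x,y) = 1*x^2 + 3*x*y + 7*y^2 + 8*x - 3 is:
H = [[2, 3], [3, 14]]
Trace = 2 + 14 = 16
Determinant = 2*14 - (3)^2 = 19
Discriminant = (16)^2 - 4*19 = 180.0
Eigenvalues: lambda_1 = 1.2918, lambda_2 = 14.7082
The function is convex.

1


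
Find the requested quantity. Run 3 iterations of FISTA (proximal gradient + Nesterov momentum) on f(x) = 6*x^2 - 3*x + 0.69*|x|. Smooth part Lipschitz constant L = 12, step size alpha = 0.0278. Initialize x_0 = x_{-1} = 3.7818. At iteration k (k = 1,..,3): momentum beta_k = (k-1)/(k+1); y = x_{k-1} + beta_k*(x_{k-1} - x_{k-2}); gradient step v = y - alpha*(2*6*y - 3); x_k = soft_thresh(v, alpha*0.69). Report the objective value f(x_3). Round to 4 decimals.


FISTA on f(x) = 6*x^2 - 3*x + 0.69*|x|
L = 12, alpha = 0.0278
Iteration 1: beta = 0.0, y = 3.7818 + 0.0*(3.7818 - 3.7818) = 3.7818
  grad(y) = 42.3816, v = y - alpha*grad = 2.6036
  prox(v) = soft_thresh(2.6036, 0.0192) = 2.5844
Iteration 2: beta = 0.3333, y = 2.5844 + 0.3333*(2.5844 - 3.7818) = 2.1853
  grad(y) = 23.2234, v = y - alpha*grad = 1.5397
  prox(v) = soft_thresh(1.5397, 0.0192) = 1.5205
Iteration 3: beta = 0.5, y = 1.5205 + 0.5*(1.5205 - 2.5844) = 0.9885
  grad(y) = 8.8623, v = y - alpha*grad = 0.7422
  prox(v) = soft_thresh(0.7422, 0.0192) = 0.723
f(x_3) = 6*0.723^2 - 3*0.723 + 0.69*|0.723| = 1.4661


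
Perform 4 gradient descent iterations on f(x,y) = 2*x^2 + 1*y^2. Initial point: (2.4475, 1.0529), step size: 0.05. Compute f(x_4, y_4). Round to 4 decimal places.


Gradient descent on f(x,y) = 2*x^2 + 1*y^2.
Starting point: (2.4475, 1.0529), alpha = 0.05
Step 1: grad_x = 2*2*2.4475 = 9.79, grad_y = 2*1*1.0529 = 2.1058
  x_1 = 2.4475 - 0.05*9.79 = 1.958
  y_1 = 1.0529 - 0.05*2.1058 = 0.9476
Step 2: grad_x = 2*2*1.958 = 7.832, grad_y = 2*1*0.9476 = 1.8952
  x_2 = 1.958 - 0.05*7.832 = 1.5664
  y_2 = 0.9476 - 0.05*1.8952 = 0.8528
Step 3: grad_x = 2*2*1.5664 = 6.2656, grad_y = 2*1*0.8528 = 1.7057
  x_3 = 1.5664 - 0.05*6.2656 = 1.2531
  y_3 = 0.8528 - 0.05*1.7057 = 0.7676
Step 4: grad_x = 2*2*1.2531 = 5.0125, grad_y = 2*1*0.7676 = 1.5351
  x_4 = 1.2531 - 0.05*5.0125 = 1.0025
  y_4 = 0.7676 - 0.05*1.5351 = 0.6908
f(1.0025, 0.6908) = 2*1.0025^2 + 1*0.6908^2 = 2.4872


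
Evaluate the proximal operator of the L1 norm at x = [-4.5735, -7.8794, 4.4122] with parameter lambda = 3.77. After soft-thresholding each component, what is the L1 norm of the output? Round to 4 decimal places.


Soft-thresholding with lambda = 3.77:
prox(-4.5735) = sign(-4.5735)*max(|-4.5735| - 3.77, 0) = -0.8035
prox(-7.8794) = sign(-7.8794)*max(|-7.8794| - 3.77, 0) = -4.1094
prox(4.4122) = sign(4.4122)*max(|4.4122| - 3.77, 0) = 0.6422
prox(x) = [-0.8035, -4.1094, 0.6422]
||prox(x)||_1 = 0.8035 + 4.1094 + 0.6422 = 5.5551


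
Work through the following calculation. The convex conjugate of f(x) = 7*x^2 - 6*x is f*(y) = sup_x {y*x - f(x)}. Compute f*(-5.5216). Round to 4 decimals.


f*(y) = sup_x {y*x - a*x^2 - b*x} = sup_x {(y-b)*x - a*x^2}
FOC: (y - b) - 2a*x = 0 => x* = (y - b)/(2a)
x* = (-5.5216 + 6)/(2*7) = 0.0342
f*(-5.5216) = (y-b)^2/(4a) = (-5.5216 + 6)^2/(4*7)
= 0.2289/28 = 0.0082


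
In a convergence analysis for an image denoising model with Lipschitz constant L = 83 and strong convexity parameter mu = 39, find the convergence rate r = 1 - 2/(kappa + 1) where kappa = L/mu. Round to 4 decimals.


Step 1: Compute the condition number.
kappa = L/mu = 83/39 = 2.1282
Step 2: Compute the convergence rate.
r = 1 - 2/(kappa + 1) = 1 - 2*mu/(L + mu) = (L - mu)/(L + mu) = 44/122 = 0.3607


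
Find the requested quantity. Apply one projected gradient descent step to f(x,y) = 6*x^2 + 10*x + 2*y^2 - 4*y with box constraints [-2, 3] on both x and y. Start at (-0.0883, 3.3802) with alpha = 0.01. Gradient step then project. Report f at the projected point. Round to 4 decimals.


Step 1: Compute gradient at (-0.0883, 3.3802).
grad_x = 2*6*-0.0883 + 10 = 8.9404
grad_y = 2*2*3.3802 - 4 = 9.5208
Step 2: Gradient step.
x_raw = -0.0883 - 0.01*8.9404 = -0.1777
y_raw = 3.3802 - 0.01*9.5208 = 3.285
Step 3: Project onto [-2, 3].
x_proj = clip(-0.1777) = -0.1777
y_proj = clip(3.285) = 3.0
Step 4: Evaluate f.
f(-0.1777, 3.0) = 4.4124


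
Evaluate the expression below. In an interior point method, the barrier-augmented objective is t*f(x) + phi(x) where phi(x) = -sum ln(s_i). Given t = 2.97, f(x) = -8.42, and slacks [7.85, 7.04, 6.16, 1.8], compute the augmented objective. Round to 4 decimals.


Step 1: Compute log-barrier.
ln values: [2.0605, 1.9516, 1.8181, 0.5878]
phi = -(2.0605 + 1.9516 + 1.8181 + 0.5878) = -6.418
Step 2: Compute augmented objective.
t*f(x) = 2.97*-8.42 = -25.0074
Total = -25.0074 - 6.418 = -31.4254


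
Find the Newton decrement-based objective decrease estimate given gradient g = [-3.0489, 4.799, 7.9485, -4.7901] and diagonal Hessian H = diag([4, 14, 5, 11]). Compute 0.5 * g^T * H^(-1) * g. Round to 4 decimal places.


Step 1: H is diagonal, so H^(-1) * g = [-0.7622, 0.3428, 1.5897, -0.4355].
Step 2: g^T H^(-1) g = sum_i g_i^2 / H_ii
  = (-3.0489)^2/4 + (4.799)^2/14 + (7.9485)^2/5 + (-4.7901)^2/11
  = 2.3239 + 1.645 + 12.6357 + 2.0859 = 18.6906
Step 3: Objective decrease = 0.5 * g^T H^(-1) g = 9.3453


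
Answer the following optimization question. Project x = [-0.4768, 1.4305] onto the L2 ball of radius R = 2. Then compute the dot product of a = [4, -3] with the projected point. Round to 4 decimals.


Step 1: Compute ||x|| (intermediates to 6 decimals).
||x|| = sqrt((-0.4768)^2 + 1.4305^2) = 1.507869
Step 2: Project.
Since ||x|| <= R, proj = x (no scaling needed).
proj(x) = [-0.4768, 1.4305]
Step 3: Dot product.
a^T * proj(x) = 4*(-0.4768) - 3*1.4305 = -6.1987


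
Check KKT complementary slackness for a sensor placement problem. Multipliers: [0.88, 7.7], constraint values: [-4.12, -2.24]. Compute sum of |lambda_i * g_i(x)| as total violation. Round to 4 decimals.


KKT complementary slackness check:
lambda_1 * g_1 = 0.88 * -4.12 = -3.6256
lambda_2 * g_2 = 7.7 * -2.24 = -17.248
Total violation = 3.6256 + 17.248 = 20.8736


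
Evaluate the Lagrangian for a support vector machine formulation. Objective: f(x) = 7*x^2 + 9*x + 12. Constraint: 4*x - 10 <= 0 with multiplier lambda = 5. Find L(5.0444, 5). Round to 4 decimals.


Step 1: Evaluate f(x).
f(5.0444) = 7*5.0444^2 + 9*5.0444 + 12 = 235.5214
Step 2: Evaluate g(x).
g(5.0444) = 4*5.0444 - 10 = 10.1776
Step 3: Compute Lagrangian.
L = 235.5214 + 5*10.1776 = 286.4094


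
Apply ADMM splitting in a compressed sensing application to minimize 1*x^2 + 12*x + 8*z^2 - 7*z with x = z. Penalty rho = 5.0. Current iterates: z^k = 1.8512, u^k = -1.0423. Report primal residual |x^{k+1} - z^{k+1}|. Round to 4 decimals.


ADMM iteration with rho = 5.0, z^k = 1.8512, u^k = -1.0423
Step 1: x-update.
Minimize 1*x^2 + 12*x + (5.0/2)*(x - 1.8512 - 1.0423)^2
FOC: (2*1 + 5.0)*x = -12 + 5.0*(1.8512 + 1.0423)
x^{k+1} = 0.3525
Step 2: z-update.
Minimize 8*z^2 - 7*z + (5.0/2)*(0.3525 - z - 1.0423)^2
FOC: (2*8 + 5.0)*z = 7 + 5.0*(0.3525 - 1.0423)
z^{k+1} = 0.1691
Step 3: u-update.
u^{k+1} = -1.0423 + 0.3525 - 0.1691 = -0.8589
Step 4: Primal residual = |0.3525 - 0.1691| = 0.1834


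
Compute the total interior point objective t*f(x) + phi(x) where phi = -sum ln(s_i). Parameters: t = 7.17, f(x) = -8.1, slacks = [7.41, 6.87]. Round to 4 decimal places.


Step 1: Compute log-barrier.
ln values: [2.0028, 1.9272]
phi = -(2.0028 + 1.9272) = -3.93
Step 2: Compute augmented objective.
t*f(x) = 7.17*-8.1 = -58.077
Total = -58.077 - 3.93 = -62.007


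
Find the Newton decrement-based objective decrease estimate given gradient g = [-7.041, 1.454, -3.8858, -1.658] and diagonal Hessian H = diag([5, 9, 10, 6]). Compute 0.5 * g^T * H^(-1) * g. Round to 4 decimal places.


Step 1: H is diagonal, so H^(-1) * g = [-1.4082, 0.1616, -0.3886, -0.2763].
Step 2: g^T H^(-1) g = sum_i g_i^2 / H_ii
  = (-7.041)^2/5 + (1.454)^2/9 + (-3.8858)^2/10 + (-1.658)^2/6
  = 9.9151 + 0.2349 + 1.5099 + 0.4582 = 12.1181
Step 3: Objective decrease = 0.5 * g^T H^(-1) g = 6.0591


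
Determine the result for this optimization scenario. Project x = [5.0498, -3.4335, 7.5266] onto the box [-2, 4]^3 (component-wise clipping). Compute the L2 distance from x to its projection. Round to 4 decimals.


Project each component onto [-2, 4].
clip(5.0498) = 4.0, clip(-3.4335) = -2.0, clip(7.5266) = 4.0
Projection = [4.0, -2.0, 4.0]
Squared diffs: [1.1021, 2.0549, 12.4369]
Distance = sqrt(15.5939) = 3.9489


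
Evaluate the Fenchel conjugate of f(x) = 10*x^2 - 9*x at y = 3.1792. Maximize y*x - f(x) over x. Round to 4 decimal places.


f*(y) = sup_x {y*x - a*x^2 - b*x} = sup_x {(y-b)*x - a*x^2}
FOC: (y - b) - 2a*x = 0 => x* = (y - b)/(2a)
x* = (3.1792 + 9)/(2*10) = 0.609
f*(3.1792) = (y-b)^2/(4a) = (3.1792 + 9)^2/(4*10)
= 148.3329/40 = 3.7083


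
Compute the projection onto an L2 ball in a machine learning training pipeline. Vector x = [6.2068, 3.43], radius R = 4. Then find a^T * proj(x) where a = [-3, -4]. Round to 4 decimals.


Step 1: Compute ||x|| (intermediates to 6 decimals).
||x|| = sqrt(6.2068^2 + 3.43^2) = 7.091493
Step 2: Project.
Since ||x|| > R, scale = R/||x|| = 4/7.091493 = 0.564056, proj(x) = scale * x
proj(x) = [3.500983, 1.934712]
Step 3: Dot product.
a^T * proj(x) = -3*3.500983 - 4*1.934712 = -18.2418


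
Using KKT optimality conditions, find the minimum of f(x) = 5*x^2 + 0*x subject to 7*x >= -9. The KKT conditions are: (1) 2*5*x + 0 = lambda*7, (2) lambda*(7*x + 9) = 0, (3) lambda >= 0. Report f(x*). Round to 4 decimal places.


Step 1: Try lambda = 0 (constraint inactive).
Stationarity: 2*5*x + 0 = 0
x* = 0/(2*5) = 0.0
Check constraint: 7*0.0 = 0.0 >= -9 -- satisfied.
Step 2: Compute optimal value.
f(x*) = 5*0.0^2 + 0*0.0 = 0.0


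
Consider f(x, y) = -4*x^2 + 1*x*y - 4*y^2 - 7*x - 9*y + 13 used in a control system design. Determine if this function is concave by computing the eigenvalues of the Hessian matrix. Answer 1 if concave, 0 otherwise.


The Hessian of f(x,y) = -4*x^2 + 1*x*y - 4*y^2 - 7*x - 9*y + 13 is:
H = [[-8, 1], [1, -8]]
Trace = -8 - 8 = -16
Determinant = -8*-8 - (1)^2 = 63
Discriminant = (-16)^2 - 4*63 = 4.0
Eigenvalues: lambda_1 = -9.0, lambda_2 = -7.0
The function is concave.

1


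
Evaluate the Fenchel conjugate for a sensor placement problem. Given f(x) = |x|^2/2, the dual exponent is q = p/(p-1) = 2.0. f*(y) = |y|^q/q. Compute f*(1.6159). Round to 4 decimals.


The conjugate exponent q satisfies 1/p + 1/q = 1.
p = 2, so q = 2/(2 - 1) = 2.0
|y|^q = 1.6159^2.0 = 2.6111
f*(1.6159) = 2.6111 / 2.0 = 1.3056


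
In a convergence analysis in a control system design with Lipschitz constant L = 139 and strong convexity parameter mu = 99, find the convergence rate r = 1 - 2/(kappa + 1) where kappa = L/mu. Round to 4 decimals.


Step 1: Compute the condition number.
kappa = L/mu = 139/99 = 1.404
Step 2: Compute the convergence rate.
r = 1 - 2/(kappa + 1) = 1 - 2*mu/(L + mu) = (L - mu)/(L + mu) = 40/238 = 0.1681


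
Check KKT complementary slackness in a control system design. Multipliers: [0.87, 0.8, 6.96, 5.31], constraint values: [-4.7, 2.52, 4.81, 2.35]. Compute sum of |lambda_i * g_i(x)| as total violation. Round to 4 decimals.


KKT complementary slackness check:
lambda_1 * g_1 = 0.87 * -4.7 = -4.089
lambda_2 * g_2 = 0.8 * 2.52 = 2.016
lambda_3 * g_3 = 6.96 * 4.81 = 33.4776
lambda_4 * g_4 = 5.31 * 2.35 = 12.4785
Total violation = 4.089 + 2.016 + 33.4776 + 12.4785 = 52.0611


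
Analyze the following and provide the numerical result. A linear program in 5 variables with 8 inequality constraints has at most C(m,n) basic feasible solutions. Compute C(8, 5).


Each vertex corresponds to some choice of n active constraints out of m, so the number of vertices is at most C(m, n) = m! / (n!(m-n)!).
m = 8, n = 5
Numerator: 8 * 7 * 6 * 5 * 4
Denominator: 5! = 120
C(8, 5) = 56


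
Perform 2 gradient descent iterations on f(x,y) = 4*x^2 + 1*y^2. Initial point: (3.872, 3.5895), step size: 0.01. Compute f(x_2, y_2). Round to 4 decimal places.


Gradient descent on f(x,y) = 4*x^2 + 1*y^2.
Starting point: (3.872, 3.5895), alpha = 0.01
Step 1: grad_x = 2*4*3.872 = 30.976, grad_y = 2*1*3.5895 = 7.179
  x_1 = 3.872 - 0.01*30.976 = 3.5622
  y_1 = 3.5895 - 0.01*7.179 = 3.5177
Step 2: grad_x = 2*4*3.5622 = 28.4979, grad_y = 2*1*3.5177 = 7.0354
  x_2 = 3.5622 - 0.01*28.4979 = 3.2773
  y_2 = 3.5177 - 0.01*7.0354 = 3.4474
f(3.2773, 3.4474) = 4*3.2773^2 + 1*3.4474^2 = 54.846


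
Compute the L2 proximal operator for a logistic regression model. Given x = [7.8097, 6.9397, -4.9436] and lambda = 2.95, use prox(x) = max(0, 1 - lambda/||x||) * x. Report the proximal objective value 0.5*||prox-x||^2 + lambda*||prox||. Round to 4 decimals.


Step 1: Compute ||x||.
||x|| = 11.5581
Step 2: Compute scaling factor.
scale = max(0, 1 - 2.95/11.5581) = 0.7448
Step 3: prox(x) = [5.8164, 5.1685, -3.6818]
||prox(x)|| = 8.6081
Step 4: Proximal objective.
0.5*||prox-x||^2 = 4.3513
lambda*||prox|| = 25.3939
Total = 29.7452


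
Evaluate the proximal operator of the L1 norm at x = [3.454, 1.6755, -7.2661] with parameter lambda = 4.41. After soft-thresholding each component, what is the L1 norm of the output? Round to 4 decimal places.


Soft-thresholding with lambda = 4.41:
prox(3.454) = sign(3.454)*max(|3.454| - 4.41, 0) = 0.0
prox(1.6755) = sign(1.6755)*max(|1.6755| - 4.41, 0) = 0.0
prox(-7.2661) = sign(-7.2661)*max(|-7.2661| - 4.41, 0) = -2.8561
prox(x) = [0.0, 0.0, -2.8561]
||prox(x)||_1 = 0.0 + 0.0 + 2.8561 = 2.8561


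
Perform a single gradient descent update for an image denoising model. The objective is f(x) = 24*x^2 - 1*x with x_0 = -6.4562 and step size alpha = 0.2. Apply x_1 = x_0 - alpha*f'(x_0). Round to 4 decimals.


We compute the gradient at x_0 and apply the update.
f'(x) = 48*x - 1
f'(-6.4562) = 48*-6.4562 - 1 = -310.8976
x_1 = -6.4562 - 0.2*-310.8976 = 55.7233


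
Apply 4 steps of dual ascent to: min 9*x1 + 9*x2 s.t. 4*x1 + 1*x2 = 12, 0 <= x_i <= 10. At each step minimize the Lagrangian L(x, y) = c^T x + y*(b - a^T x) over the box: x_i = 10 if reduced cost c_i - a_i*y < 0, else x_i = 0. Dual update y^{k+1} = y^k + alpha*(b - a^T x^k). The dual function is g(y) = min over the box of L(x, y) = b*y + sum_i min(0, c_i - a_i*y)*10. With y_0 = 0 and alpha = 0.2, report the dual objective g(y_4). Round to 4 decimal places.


Dual ascent for LP: min 9*x1 + 9*x2, 4*x1 + 1*x2 = 12, 0 <= x_i <= 10
Step 1: y^k = 0.0, reduced costs: (9.0, 9.0)
  x^k = (0.0, 0.0), subgradient = b - a^T x = 12.0
  y^{k+1} = 0.0 + 0.2*12.0 = 2.4
Step 2: y^k = 2.4, reduced costs: (-0.6, 6.6)
  x^k = (10.0, 0.0), subgradient = b - a^T x = -28.0
  y^{k+1} = 2.4 + 0.2*-28.0 = -3.2
Step 3: y^k = -3.2, reduced costs: (21.8, 12.2)
  x^k = (0.0, 0.0), subgradient = b - a^T x = 12.0
  y^{k+1} = -3.2 + 0.2*12.0 = -0.8
Step 4: y^k = -0.8, reduced costs: (12.2, 9.8)
  x^k = (0.0, 0.0), subgradient = b - a^T x = 12.0
  y^{k+1} = -0.8 + 0.2*12.0 = 1.6
Dual objective at y_4 = 1.6: reduced costs (2.6, 7.4), box minimizer x = (0.0, 0.0)
g(y_4) = b*y + (c1 - a1*y)*x1 + (c2 - a2*y)*x2 = 12*1.6 + 2.6*0.0 + 7.4*0.0 = 19.2 + 0.0 + 0.0 = 19.2


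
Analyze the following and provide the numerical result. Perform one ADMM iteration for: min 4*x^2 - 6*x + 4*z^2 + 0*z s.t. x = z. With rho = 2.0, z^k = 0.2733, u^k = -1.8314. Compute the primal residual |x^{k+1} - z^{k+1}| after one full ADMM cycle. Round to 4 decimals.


ADMM iteration with rho = 2.0, z^k = 0.2733, u^k = -1.8314
Step 1: x-update.
Minimize 4*x^2 - 6*x + (2.0/2)*(x - 0.2733 - 1.8314)^2
FOC: (2*4 + 2.0)*x = 6 + 2.0*(0.2733 + 1.8314)
x^{k+1} = 1.0209
Step 2: z-update.
Minimize 4*z^2 + 0*z + (2.0/2)*(1.0209 - z - 1.8314)^2
FOC: (2*4 + 2.0)*z = 0 + 2.0*(1.0209 - 1.8314)
z^{k+1} = -0.1621
Step 3: u-update.
u^{k+1} = -1.8314 + 1.0209 + 0.1621 = -0.6484
Step 4: Primal residual = |1.0209 + 0.1621| = 1.183


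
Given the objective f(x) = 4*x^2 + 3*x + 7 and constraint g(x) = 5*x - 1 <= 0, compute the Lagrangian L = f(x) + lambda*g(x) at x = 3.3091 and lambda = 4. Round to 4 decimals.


Step 1: Evaluate f(x).
f(3.3091) = 4*3.3091^2 + 3*3.3091 + 7 = 60.7279
Step 2: Evaluate g(x).
g(3.3091) = 5*3.3091 - 1 = 15.5455
Step 3: Compute Lagrangian.
L = 60.7279 + 4*15.5455 = 122.9099


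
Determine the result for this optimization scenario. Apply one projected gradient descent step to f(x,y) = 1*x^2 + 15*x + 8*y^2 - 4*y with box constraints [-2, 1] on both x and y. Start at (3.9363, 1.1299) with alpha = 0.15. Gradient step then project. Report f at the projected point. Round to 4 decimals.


Step 1: Compute gradient at (3.9363, 1.1299).
grad_x = 2*1*3.9363 + 15 = 22.8726
grad_y = 2*8*1.1299 - 4 = 14.0784
Step 2: Gradient step.
x_raw = 3.9363 - 0.15*22.8726 = 0.5054
y_raw = 1.1299 - 0.15*14.0784 = -0.9819
Step 3: Project onto [-2, 1].
x_proj = clip(0.5054) = 0.5054
y_proj = clip(-0.9819) = -0.9819
Step 4: Evaluate f.
f(0.5054, -0.9819) = 19.4764


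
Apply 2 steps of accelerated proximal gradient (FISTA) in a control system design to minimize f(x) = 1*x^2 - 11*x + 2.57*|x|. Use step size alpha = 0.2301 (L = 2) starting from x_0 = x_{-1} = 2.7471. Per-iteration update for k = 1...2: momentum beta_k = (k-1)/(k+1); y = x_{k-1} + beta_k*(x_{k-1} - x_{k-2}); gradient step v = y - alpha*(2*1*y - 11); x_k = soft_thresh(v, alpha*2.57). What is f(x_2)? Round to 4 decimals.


FISTA on f(x) = 1*x^2 - 11*x + 2.57*|x|
L = 2, alpha = 0.2301
Iteration 1: beta = 0.0, y = 2.7471 + 0.0*(2.7471 - 2.7471) = 2.7471
  grad(y) = -5.5058, v = y - alpha*grad = 4.014
  prox(v) = soft_thresh(4.014, 0.5914) = 3.4226
Iteration 2: beta = 0.3333, y = 3.4226 + 0.3333*(3.4226 - 2.7471) = 3.6478
  grad(y) = -3.7044, v = y - alpha*grad = 4.5002
  prox(v) = soft_thresh(4.5002, 0.5914) = 3.9088
f(x_2) = 1*3.9088^2 - 11*3.9088 + 2.57*|3.9088| = -17.6725


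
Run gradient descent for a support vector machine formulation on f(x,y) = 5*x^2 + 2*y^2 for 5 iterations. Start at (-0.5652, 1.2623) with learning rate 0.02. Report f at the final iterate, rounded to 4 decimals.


Gradient descent on f(x,y) = 5*x^2 + 2*y^2.
Starting point: (-0.5652, 1.2623), alpha = 0.02
Step 1: grad_x = 2*5*-0.5652 = -5.652, grad_y = 2*2*1.2623 = 5.0492
  x_1 = -0.5652 - 0.02*-5.652 = -0.4522
  y_1 = 1.2623 - 0.02*5.0492 = 1.1613
Step 2: grad_x = 2*5*-0.4522 = -4.5216, grad_y = 2*2*1.1613 = 4.6453
  x_2 = -0.4522 - 0.02*-4.5216 = -0.3617
  y_2 = 1.1613 - 0.02*4.6453 = 1.0684
Step 3: grad_x = 2*5*-0.3617 = -3.6173, grad_y = 2*2*1.0684 = 4.2736
  x_3 = -0.3617 - 0.02*-3.6173 = -0.2894
  y_3 = 1.0684 - 0.02*4.2736 = 0.9829
Step 4: grad_x = 2*5*-0.2894 = -2.8938, grad_y = 2*2*0.9829 = 3.9318
  x_4 = -0.2894 - 0.02*-2.8938 = -0.2315
  y_4 = 0.9829 - 0.02*3.9318 = 0.9043
Step 5: grad_x = 2*5*-0.2315 = -2.3151, grad_y = 2*2*0.9043 = 3.6172
  x_5 = -0.2315 - 0.02*-2.3151 = -0.1852
  y_5 = 0.9043 - 0.02*3.6172 = 0.832
f(-0.1852, 0.832) = 5*(-0.1852)^2 + 2*0.832^2 = 1.5558


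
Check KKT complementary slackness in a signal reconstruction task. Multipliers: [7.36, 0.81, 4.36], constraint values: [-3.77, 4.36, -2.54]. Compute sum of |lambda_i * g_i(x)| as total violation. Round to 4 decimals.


KKT complementary slackness check:
lambda_1 * g_1 = 7.36 * -3.77 = -27.7472
lambda_2 * g_2 = 0.81 * 4.36 = 3.5316
lambda_3 * g_3 = 4.36 * -2.54 = -11.0744
Total violation = 27.7472 + 3.5316 + 11.0744 = 42.3532


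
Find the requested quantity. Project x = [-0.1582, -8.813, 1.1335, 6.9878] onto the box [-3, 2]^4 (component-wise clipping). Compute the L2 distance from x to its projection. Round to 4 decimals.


Project each component onto [-3, 2].
clip(-0.1582) = -0.1582, clip(-8.813) = -3.0, clip(1.1335) = 1.1335, clip(6.9878) = 2.0
Projection = [-0.1582, -3.0, 1.1335, 2.0]
Squared diffs: [0.0, 33.791, 0.0, 24.8781]
Distance = sqrt(58.6691) = 7.6596


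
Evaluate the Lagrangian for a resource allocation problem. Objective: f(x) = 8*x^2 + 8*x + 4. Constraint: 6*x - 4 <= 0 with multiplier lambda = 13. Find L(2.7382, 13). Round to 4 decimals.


Step 1: Evaluate f(x).
f(2.7382) = 8*2.7382^2 + 8*2.7382 + 4 = 85.8875
Step 2: Evaluate g(x).
g(2.7382) = 6*2.7382 - 4 = 12.4292
Step 3: Compute Lagrangian.
L = 85.8875 + 13*12.4292 = 247.4671


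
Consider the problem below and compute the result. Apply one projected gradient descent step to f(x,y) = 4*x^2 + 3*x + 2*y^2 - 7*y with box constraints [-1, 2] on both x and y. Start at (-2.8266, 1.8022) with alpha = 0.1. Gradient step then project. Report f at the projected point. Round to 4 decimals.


Step 1: Compute gradient at (-2.8266, 1.8022).
grad_x = 2*4*-2.8266 + 3 = -19.6128
grad_y = 2*2*1.8022 - 7 = 0.2088
Step 2: Gradient step.
x_raw = -2.8266 - 0.1*-19.6128 = -0.8653
y_raw = 1.8022 - 0.1*0.2088 = 1.7813
Step 3: Project onto [-1, 2].
x_proj = clip(-0.8653) = -0.8653
y_proj = clip(1.7813) = 1.7813
Step 4: Evaluate f.
f(-0.8653, 1.7813) = -5.7239


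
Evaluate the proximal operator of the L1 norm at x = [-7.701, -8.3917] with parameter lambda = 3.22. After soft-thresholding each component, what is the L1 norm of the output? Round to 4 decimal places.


Soft-thresholding with lambda = 3.22:
prox(-7.701) = sign(-7.701)*max(|-7.701| - 3.22, 0) = -4.481
prox(-8.3917) = sign(-8.3917)*max(|-8.3917| - 3.22, 0) = -5.1717
prox(x) = [-4.481, -5.1717]
||prox(x)||_1 = 4.481 + 5.1717 = 9.6527


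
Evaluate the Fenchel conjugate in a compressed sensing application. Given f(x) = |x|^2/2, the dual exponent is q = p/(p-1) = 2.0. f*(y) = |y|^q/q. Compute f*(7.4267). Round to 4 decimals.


The conjugate exponent q satisfies 1/p + 1/q = 1.
p = 2, so q = 2/(2 - 1) = 2.0
|y|^q = 7.4267^2.0 = 55.1559
f*(7.4267) = 55.1559 / 2.0 = 27.5779


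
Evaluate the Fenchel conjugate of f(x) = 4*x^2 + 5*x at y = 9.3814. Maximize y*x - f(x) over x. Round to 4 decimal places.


f*(y) = sup_x {y*x - a*x^2 - b*x} = sup_x {(y-b)*x - a*x^2}
FOC: (y - b) - 2a*x = 0 => x* = (y - b)/(2a)
x* = (9.3814 - 5)/(2*4) = 0.5477
f*(9.3814) = (y-b)^2/(4a) = (9.3814 - 5)^2/(4*4)
= 19.1967/16 = 1.1998


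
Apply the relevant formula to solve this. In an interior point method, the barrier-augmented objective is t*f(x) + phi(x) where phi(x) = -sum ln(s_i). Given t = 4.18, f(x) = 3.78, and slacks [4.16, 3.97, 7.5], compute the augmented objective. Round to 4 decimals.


Step 1: Compute log-barrier.
ln values: [1.4255, 1.3788, 2.0149]
phi = -(1.4255 + 1.3788 + 2.0149) = -4.8192
Step 2: Compute augmented objective.
t*f(x) = 4.18*3.78 = 15.8004
Total = 15.8004 - 4.8192 = 10.9812


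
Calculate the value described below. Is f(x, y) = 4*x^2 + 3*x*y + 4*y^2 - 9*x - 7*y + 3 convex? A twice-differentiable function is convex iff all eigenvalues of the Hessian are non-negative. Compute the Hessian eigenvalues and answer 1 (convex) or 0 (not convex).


The Hessian of f(x,y) = 4*x^2 + 3*x*y + 4*y^2 - 9*x - 7*y + 3 is:
H = [[8, 3], [3, 8]]
Trace = 8 + 8 = 16
Determinant = 8*8 - (3)^2 = 55
Discriminant = (16)^2 - 4*55 = 36.0
Eigenvalues: lambda_1 = 5.0, lambda_2 = 11.0
The function is convex.

1


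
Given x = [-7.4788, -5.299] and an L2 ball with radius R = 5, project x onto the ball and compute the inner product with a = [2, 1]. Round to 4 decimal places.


Step 1: Compute ||x|| (intermediates to 6 decimals).
||x|| = sqrt((-7.4788)^2 + (-5.299)^2) = 9.165798
Step 2: Project.
Since ||x|| > R, scale = R/||x|| = 5/9.165798 = 0.545506, proj(x) = scale * x
proj(x) = [-4.07973, -2.890636]
Step 3: Dot product.
a^T * proj(x) = 2*(-4.07973) + 1*(-2.890636) = -11.0501


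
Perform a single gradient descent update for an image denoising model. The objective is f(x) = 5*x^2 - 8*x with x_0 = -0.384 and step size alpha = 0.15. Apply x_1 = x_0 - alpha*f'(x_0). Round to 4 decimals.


We compute the gradient at x_0 and apply the update.
f'(x) = 10*x - 8
f'(-0.384) = 10*-0.384 - 8 = -11.84
x_1 = -0.384 - 0.15*-11.84 = 1.392


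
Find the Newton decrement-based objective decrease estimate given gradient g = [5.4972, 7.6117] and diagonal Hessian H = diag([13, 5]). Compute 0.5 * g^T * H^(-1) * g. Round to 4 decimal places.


Step 1: H is diagonal, so H^(-1) * g = [0.4229, 1.5223].
Step 2: g^T H^(-1) g = sum_i g_i^2 / H_ii
  = (5.4972)^2/13 + (7.6117)^2/5
  = 2.3246 + 11.5876 = 13.9121
Step 3: Objective decrease = 0.5 * g^T H^(-1) g = 6.9561


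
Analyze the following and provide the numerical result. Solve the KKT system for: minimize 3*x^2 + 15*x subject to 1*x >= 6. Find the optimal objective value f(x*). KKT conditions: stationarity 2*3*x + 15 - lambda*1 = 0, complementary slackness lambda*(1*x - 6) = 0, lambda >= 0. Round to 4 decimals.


Step 1: Try lambda = 0 (constraint inactive).
x_unc = -15/(2*3) = -2.5
Check: 1*-2.5 = -2.5 < 6 -- violated!
Step 2: Constraint must be active: 1*x = 6
x* = 6/1 = 6.0
lambda = (2*3*6.0 + 15)/1 = 51.0
Step 3: Compute optimal value.
f(x*) = 3*6.0^2 + 15*6.0 = 198.0


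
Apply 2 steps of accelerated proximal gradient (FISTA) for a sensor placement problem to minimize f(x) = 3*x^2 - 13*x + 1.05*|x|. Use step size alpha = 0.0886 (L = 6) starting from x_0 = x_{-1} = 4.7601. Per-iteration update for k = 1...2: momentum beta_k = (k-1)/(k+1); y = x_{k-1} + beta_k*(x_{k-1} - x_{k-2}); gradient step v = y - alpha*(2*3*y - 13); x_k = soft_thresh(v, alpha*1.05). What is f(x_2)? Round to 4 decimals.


FISTA on f(x) = 3*x^2 - 13*x + 1.05*|x|
L = 6, alpha = 0.0886
Iteration 1: beta = 0.0, y = 4.7601 + 0.0*(4.7601 - 4.7601) = 4.7601
  grad(y) = 15.5606, v = y - alpha*grad = 3.3814
  prox(v) = soft_thresh(3.3814, 0.093) = 3.2884
Iteration 2: beta = 0.3333, y = 3.2884 + 0.3333*(3.2884 - 4.7601) = 2.7978
  grad(y) = 3.787, v = y - alpha*grad = 2.4623
  prox(v) = soft_thresh(2.4623, 0.093) = 2.3693
f(x_2) = 3*2.3693^2 - 13*2.3693 + 1.05*|2.3693| = -11.4724


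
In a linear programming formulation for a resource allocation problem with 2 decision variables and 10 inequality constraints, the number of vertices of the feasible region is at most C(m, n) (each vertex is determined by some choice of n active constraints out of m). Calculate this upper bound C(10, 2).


Each vertex corresponds to some choice of n active constraints out of m, so the number of vertices is at most C(m, n) = m! / (n!(m-n)!).
m = 10, n = 2
Numerator: 10 * 9
Denominator: 2! = 2
C(10, 2) = 45


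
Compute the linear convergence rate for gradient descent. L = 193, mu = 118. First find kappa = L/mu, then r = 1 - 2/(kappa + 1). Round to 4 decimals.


Step 1: Compute the condition number.
kappa = L/mu = 193/118 = 1.6356
Step 2: Compute the convergence rate.
r = 1 - 2/(kappa + 1) = 1 - 2*mu/(L + mu) = (L - mu)/(L + mu) = 75/311 = 0.2412


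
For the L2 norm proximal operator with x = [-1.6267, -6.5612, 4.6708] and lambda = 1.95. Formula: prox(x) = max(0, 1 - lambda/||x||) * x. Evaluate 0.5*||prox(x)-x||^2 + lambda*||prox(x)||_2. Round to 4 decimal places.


Step 1: Compute ||x||.
||x|| = 8.2166
Step 2: Compute scaling factor.
scale = max(0, 1 - 1.95/8.2166) = 0.7627
Step 3: prox(x) = [-1.2406, -5.0041, 3.5623]
||prox(x)|| = 6.2666
Step 4: Proximal objective.
0.5*||prox-x||^2 = 1.9013
lambda*||prox|| = 12.2199
Total = 14.121


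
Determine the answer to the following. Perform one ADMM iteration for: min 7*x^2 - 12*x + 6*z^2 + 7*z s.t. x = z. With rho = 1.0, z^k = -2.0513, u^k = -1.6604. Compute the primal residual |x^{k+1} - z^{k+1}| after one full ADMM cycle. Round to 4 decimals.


ADMM iteration with rho = 1.0, z^k = -2.0513, u^k = -1.6604
Step 1: x-update.
Minimize 7*x^2 - 12*x + (1.0/2)*(x + 2.0513 - 1.6604)^2
FOC: (2*7 + 1.0)*x = 12 + 1.0*(-2.0513 + 1.6604)
x^{k+1} = 0.7739
Step 2: z-update.
Minimize 6*z^2 + 7*z + (1.0/2)*(0.7739 - z - 1.6604)^2
FOC: (2*6 + 1.0)*z = -7 + 1.0*(0.7739 - 1.6604)
z^{k+1} = -0.6067
Step 3: u-update.
u^{k+1} = -1.6604 + 0.7739 + 0.6067 = -0.2798
Step 4: Primal residual = |0.7739 + 0.6067| = 1.3806


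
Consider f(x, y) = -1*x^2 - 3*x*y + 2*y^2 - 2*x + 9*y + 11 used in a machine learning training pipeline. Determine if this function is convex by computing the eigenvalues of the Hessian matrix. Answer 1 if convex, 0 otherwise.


The Hessian of f(x,y) = -1*x^2 - 3*x*y + 2*y^2 - 2*x + 9*y + 11 is:
H = [[-2, -3], [-3, 4]]
Trace = -2 + 4 = 2
Determinant = -2*4 - (-3)^2 = -17
Discriminant = (2)^2 - 4*-17 = 72.0
Eigenvalues: lambda_1 = -3.2426, lambda_2 = 5.2426
The function is not convex.

0


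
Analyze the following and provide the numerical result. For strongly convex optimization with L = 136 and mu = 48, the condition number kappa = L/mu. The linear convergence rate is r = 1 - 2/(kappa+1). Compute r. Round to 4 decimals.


Step 1: Compute the condition number.
kappa = L/mu = 136/48 = 2.8333
Step 2: Compute the convergence rate.
r = 1 - 2/(kappa + 1) = 1 - 2*mu/(L + mu) = (L - mu)/(L + mu) = 88/184 = 0.4783


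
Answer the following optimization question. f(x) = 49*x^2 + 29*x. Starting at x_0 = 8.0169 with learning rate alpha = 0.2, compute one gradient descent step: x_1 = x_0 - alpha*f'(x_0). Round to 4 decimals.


We compute the gradient at x_0 and apply the update.
f'(x) = 98*x + 29
f'(8.0169) = 98*8.0169 + 29 = 814.6562
x_1 = 8.0169 - 0.2*814.6562 = -154.9143


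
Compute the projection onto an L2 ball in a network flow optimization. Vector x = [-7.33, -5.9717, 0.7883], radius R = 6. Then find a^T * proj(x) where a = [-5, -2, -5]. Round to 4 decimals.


Step 1: Compute ||x|| (intermediates to 6 decimals).
||x|| = sqrt((-7.33)^2 + (-5.9717)^2 + 0.7883^2) = 9.48744
Step 2: Project.
Since ||x|| > R, scale = R/||x|| = 6/9.48744 = 0.632415, proj(x) = scale * x
proj(x) = [-4.635602, -3.776593, 0.498533]
Step 3: Dot product.
a^T * proj(x) = -5*(-4.635602) - 2*(-3.776593) - 5*0.498533 = 28.2385


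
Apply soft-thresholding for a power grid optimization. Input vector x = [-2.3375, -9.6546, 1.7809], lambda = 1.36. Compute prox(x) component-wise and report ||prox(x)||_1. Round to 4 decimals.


Soft-thresholding with lambda = 1.36:
prox(-2.3375) = sign(-2.3375)*max(|-2.3375| - 1.36, 0) = -0.9775
prox(-9.6546) = sign(-9.6546)*max(|-9.6546| - 1.36, 0) = -8.2946
prox(1.7809) = sign(1.7809)*max(|1.7809| - 1.36, 0) = 0.4209
prox(x) = [-0.9775, -8.2946, 0.4209]
||prox(x)||_1 = 0.9775 + 8.2946 + 0.4209 = 9.693


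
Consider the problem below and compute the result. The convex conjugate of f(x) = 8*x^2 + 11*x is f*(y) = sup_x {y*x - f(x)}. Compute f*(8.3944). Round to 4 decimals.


f*(y) = sup_x {y*x - a*x^2 - b*x} = sup_x {(y-b)*x - a*x^2}
FOC: (y - b) - 2a*x = 0 => x* = (y - b)/(2a)
x* = (8.3944 - 11)/(2*8) = -0.1629
f*(8.3944) = (y-b)^2/(4a) = (8.3944 - 11)^2/(4*8)
= 6.7892/32 = 0.2122


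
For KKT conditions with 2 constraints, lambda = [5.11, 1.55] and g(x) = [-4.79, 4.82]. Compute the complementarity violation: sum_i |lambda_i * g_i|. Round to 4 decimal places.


KKT complementary slackness check:
lambda_1 * g_1 = 5.11 * -4.79 = -24.4769
lambda_2 * g_2 = 1.55 * 4.82 = 7.471
Total violation = 24.4769 + 7.471 = 31.9479


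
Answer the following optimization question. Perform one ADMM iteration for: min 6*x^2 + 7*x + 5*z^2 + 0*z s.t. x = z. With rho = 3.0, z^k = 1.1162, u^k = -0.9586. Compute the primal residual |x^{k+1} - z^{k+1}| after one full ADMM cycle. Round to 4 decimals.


ADMM iteration with rho = 3.0, z^k = 1.1162, u^k = -0.9586
Step 1: x-update.
Minimize 6*x^2 + 7*x + (3.0/2)*(x - 1.1162 - 0.9586)^2
FOC: (2*6 + 3.0)*x = -7 + 3.0*(1.1162 + 0.9586)
x^{k+1} = -0.0517
Step 2: z-update.
Minimize 5*z^2 + 0*z + (3.0/2)*(-0.0517 - z - 0.9586)^2
FOC: (2*5 + 3.0)*z = 0 + 3.0*(-0.0517 - 0.9586)
z^{k+1} = -0.2331
Step 3: u-update.
u^{k+1} = -0.9586 - 0.0517 + 0.2331 = -0.7772
Step 4: Primal residual = |-0.0517 + 0.2331| = 0.1814


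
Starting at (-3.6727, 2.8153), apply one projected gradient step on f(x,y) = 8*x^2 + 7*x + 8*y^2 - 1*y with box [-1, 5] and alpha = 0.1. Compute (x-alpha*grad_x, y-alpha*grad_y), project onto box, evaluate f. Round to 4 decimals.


Step 1: Compute gradient at (-3.6727, 2.8153).
grad_x = 2*8*-3.6727 + 7 = -51.7632
grad_y = 2*8*2.8153 - 1 = 44.0448
Step 2: Gradient step.
x_raw = -3.6727 - 0.1*-51.7632 = 1.5036
y_raw = 2.8153 - 0.1*44.0448 = -1.5892
Step 3: Project onto [-1, 5].
x_proj = clip(1.5036) = 1.5036
y_proj = clip(-1.5892) = -1.0
Step 4: Evaluate f.
f(1.5036, -1.0) = 37.6123


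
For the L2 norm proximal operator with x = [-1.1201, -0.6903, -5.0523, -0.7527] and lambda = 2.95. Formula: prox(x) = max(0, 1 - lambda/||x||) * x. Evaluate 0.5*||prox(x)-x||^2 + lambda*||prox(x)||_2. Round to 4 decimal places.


Step 1: Compute ||x||.
||x|| = 5.2748
Step 2: Compute scaling factor.
scale = max(0, 1 - 2.95/5.2748) = 0.4407
Step 3: prox(x) = [-0.4937, -0.3042, -2.2267, -0.3317]
||prox(x)|| = 2.3248
Step 4: Proximal objective.
0.5*||prox-x||^2 = 4.3513
lambda*||prox|| = 6.8582
Total = 11.2094


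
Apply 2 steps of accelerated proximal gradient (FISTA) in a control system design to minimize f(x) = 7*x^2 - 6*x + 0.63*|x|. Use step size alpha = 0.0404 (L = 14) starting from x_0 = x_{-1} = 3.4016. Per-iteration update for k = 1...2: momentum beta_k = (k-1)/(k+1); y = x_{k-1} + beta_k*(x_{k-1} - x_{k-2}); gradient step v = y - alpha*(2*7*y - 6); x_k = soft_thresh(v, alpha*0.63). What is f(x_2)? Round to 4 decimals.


FISTA on f(x) = 7*x^2 - 6*x + 0.63*|x|
L = 14, alpha = 0.0404
Iteration 1: beta = 0.0, y = 3.4016 + 0.0*(3.4016 - 3.4016) = 3.4016
  grad(y) = 41.6224, v = y - alpha*grad = 1.7201
  prox(v) = soft_thresh(1.7201, 0.0255) = 1.6946
Iteration 2: beta = 0.3333, y = 1.6946 + 0.3333*(1.6946 - 3.4016) = 1.1256
  grad(y) = 9.7585, v = y - alpha*grad = 0.7314
  prox(v) = soft_thresh(0.7314, 0.0255) = 0.7059
f(x_2) = 7*0.7059^2 - 6*0.7059 + 0.63*|0.7059| = -0.3026


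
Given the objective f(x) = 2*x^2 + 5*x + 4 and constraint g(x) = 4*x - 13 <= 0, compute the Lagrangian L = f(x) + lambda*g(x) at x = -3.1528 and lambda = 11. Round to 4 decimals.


Step 1: Evaluate f(x).
f(-3.1528) = 2*(-3.1528)^2 + 5*(-3.1528) + 4 = 8.1163
Step 2: Evaluate g(x).
g(-3.1528) = 4*-3.1528 - 13 = -25.6112
Step 3: Compute Lagrangian.
L = 8.1163 + 11*-25.6112 = -273.6069


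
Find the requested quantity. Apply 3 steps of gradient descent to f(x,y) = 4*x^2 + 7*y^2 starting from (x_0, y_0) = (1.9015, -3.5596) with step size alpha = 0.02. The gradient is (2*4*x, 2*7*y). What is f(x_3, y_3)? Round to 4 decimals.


Gradient descent on f(x,y) = 4*x^2 + 7*y^2.
Starting point: (1.9015, -3.5596), alpha = 0.02
Step 1: grad_x = 2*4*1.9015 = 15.212, grad_y = 2*7*-3.5596 = -49.8344
  x_1 = 1.9015 - 0.02*15.212 = 1.5973
  y_1 = -3.5596 - 0.02*-49.8344 = -2.5629
Step 2: grad_x = 2*4*1.5973 = 12.7781, grad_y = 2*7*-2.5629 = -35.8808
  x_2 = 1.5973 - 0.02*12.7781 = 1.3417
  y_2 = -2.5629 - 0.02*-35.8808 = -1.8453
Step 3: grad_x = 2*4*1.3417 = 10.7336, grad_y = 2*7*-1.8453 = -25.8342
  x_3 = 1.3417 - 0.02*10.7336 = 1.127
  y_3 = -1.8453 - 0.02*-25.8342 = -1.3286
f(1.127, -1.3286) = 4*1.127^2 + 7*(-1.3286)^2 = 17.4373


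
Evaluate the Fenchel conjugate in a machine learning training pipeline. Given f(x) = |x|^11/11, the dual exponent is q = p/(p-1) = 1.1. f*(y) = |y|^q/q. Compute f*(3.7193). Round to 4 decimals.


The conjugate exponent q satisfies 1/p + 1/q = 1.
p = 11, so q = 11/(11 - 1) = 1.1
|y|^q = 3.7193^1.1 = 4.2414
f*(3.7193) = 4.2414 / 1.1 = 3.8558


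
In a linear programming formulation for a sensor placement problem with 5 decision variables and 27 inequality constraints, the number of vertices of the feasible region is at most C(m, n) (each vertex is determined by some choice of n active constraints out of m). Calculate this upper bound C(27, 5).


Each vertex corresponds to some choice of n active constraints out of m, so the number of vertices is at most C(m, n) = m! / (n!(m-n)!).
m = 27, n = 5
Numerator: 27 * 26 * 25 * 24 * 23
Denominator: 5! = 120
C(27, 5) = 80730


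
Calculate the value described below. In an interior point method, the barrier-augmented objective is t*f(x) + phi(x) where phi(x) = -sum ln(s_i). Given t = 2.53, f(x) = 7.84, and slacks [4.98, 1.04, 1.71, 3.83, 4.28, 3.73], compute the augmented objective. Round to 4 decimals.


Step 1: Compute log-barrier.
ln values: [1.6054, 0.0392, 0.5365, 1.3429, 1.454, 1.3164]
phi = -(1.6054 + 0.0392 + 0.5365 + 1.3429 + 1.454 + 1.3164) = -6.2944
Step 2: Compute augmented objective.
t*f(x) = 2.53*7.84 = 19.8352
Total = 19.8352 - 6.2944 = 13.5408


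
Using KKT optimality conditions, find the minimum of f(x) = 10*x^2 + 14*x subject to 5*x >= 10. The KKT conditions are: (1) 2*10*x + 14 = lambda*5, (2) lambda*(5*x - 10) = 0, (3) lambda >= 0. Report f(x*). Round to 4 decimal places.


Step 1: Try lambda = 0 (constraint inactive).
x_unc = -14/(2*10) = -0.7
Check: 5*-0.7 = -3.5 < 10 -- violated!
Step 2: Constraint must be active: 5*x = 10
x* = 10/5 = 2.0
lambda = (2*10*2.0 + 14)/5 = 10.8
Step 3: Compute optimal value.
f(x*) = 10*2.0^2 + 14*2.0 = 68.0


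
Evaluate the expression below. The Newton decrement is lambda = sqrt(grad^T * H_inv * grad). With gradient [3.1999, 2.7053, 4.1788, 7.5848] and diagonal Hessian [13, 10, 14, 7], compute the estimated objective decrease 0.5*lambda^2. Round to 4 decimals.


Step 1: H is diagonal, so H^(-1) * g = [0.2461, 0.2705, 0.2985, 1.0835].
Step 2: g^T H^(-1) g = sum_i g_i^2 / H_ii
  = (3.1999)^2/13 + (2.7053)^2/10 + (4.1788)^2/14 + (7.5848)^2/7
  = 0.7876 + 0.7319 + 1.2473 + 8.2185 = 10.9853
Step 3: Objective decrease = 0.5 * g^T H^(-1) g = 5.4926


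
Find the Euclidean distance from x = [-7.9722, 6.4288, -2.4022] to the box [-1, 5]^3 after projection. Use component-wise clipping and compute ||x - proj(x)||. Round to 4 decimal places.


Project each component onto [-1, 5].
clip(-7.9722) = -1.0, clip(6.4288) = 5.0, clip(-2.4022) = -1.0
Projection = [-1.0, 5.0, -1.0]
Squared diffs: [48.6116, 2.0415, 1.9662]
Distance = sqrt(52.6193) = 7.2539


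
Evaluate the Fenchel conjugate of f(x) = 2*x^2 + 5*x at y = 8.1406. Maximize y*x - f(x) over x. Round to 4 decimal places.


f*(y) = sup_x {y*x - a*x^2 - b*x} = sup_x {(y-b)*x - a*x^2}
FOC: (y - b) - 2a*x = 0 => x* = (y - b)/(2a)
x* = (8.1406 - 5)/(2*2) = 0.7852
f*(8.1406) = (y-b)^2/(4a) = (8.1406 - 5)^2/(4*2)
= 9.8634/8 = 1.2329


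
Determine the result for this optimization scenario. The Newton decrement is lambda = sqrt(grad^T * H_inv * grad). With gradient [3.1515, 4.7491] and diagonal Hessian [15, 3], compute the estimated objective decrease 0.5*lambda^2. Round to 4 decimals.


Step 1: H is diagonal, so H^(-1) * g = [0.2101, 1.583].
Step 2: g^T H^(-1) g = sum_i g_i^2 / H_ii
  = (3.1515)^2/15 + (4.7491)^2/3
  = 0.6621 + 7.518 = 8.1801
Step 3: Objective decrease = 0.5 * g^T H^(-1) g = 4.0901


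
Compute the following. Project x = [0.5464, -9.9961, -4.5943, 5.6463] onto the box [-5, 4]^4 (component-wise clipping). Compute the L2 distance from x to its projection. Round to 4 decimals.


Project each component onto [-5, 4].
clip(0.5464) = 0.5464, clip(-9.9961) = -5.0, clip(-4.5943) = -4.5943, clip(5.6463) = 4.0
Projection = [0.5464, -5.0, -4.5943, 4.0]
Squared diffs: [0.0, 24.961, 0.0, 2.7103]
Distance = sqrt(27.6713) = 5.2604
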